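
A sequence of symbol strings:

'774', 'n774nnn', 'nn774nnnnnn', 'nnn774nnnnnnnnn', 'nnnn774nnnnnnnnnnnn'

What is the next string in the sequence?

Each term wraps the previous one in n on the left and nnn on the right.
Applying this once more to nnnn774nnnnnnnnnnnn:

nnnnn774nnnnnnnnnnnnnnn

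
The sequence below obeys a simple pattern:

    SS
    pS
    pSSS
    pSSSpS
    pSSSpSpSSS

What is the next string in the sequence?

From term 3 onward, concatenate the last term with the second-to-last: pS·SS = pSSS, pSSS·pS = pSSSpS, …
So term 6 is pSSSpSpSSS·pSSSpS.

pSSSpSpSSSpSSSpS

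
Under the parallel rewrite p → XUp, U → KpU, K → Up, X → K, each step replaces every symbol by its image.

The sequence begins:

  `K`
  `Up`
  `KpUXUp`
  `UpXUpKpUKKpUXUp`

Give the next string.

KpUXUpKKpUXUpUpXUpKpUUpUpXUpKpUKKpUXUp

φ(UpXUpKpUKKpUXUp) expands symbol-by-symbol to KpU XUp K KpU XUp Up XUp KpU Up Up XUp KpU K KpU XUp; joining the 15 pieces gives the next term.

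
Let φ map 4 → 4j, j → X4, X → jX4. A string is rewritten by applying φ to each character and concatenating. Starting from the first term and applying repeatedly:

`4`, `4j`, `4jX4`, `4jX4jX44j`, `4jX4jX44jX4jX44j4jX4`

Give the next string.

Replace each of the 20 characters of 4jX4jX44jX4jX44j4jX4 in place — 4j X4 jX4 4j X4 jX4 4j 4j X4 jX4 4j X4 jX4 4j 4j X4 4j X4 jX4 4j — and concatenate.

4jX4jX44jX4jX44j4jX4jX44jX4jX44j4jX44jX4jX44j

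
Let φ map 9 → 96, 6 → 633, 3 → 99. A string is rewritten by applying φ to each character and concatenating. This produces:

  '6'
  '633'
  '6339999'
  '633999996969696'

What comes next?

63399999696969696633966339663396633

φ(633999996969696) expands symbol-by-symbol to 633 99 99 96 96 96 96 96 633 96 633 96 633 96 633; joining the 15 pieces gives the next term.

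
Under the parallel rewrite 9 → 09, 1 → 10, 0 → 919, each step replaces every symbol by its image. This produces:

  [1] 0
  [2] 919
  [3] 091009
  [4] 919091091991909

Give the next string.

Rewriting the 15 symbols of 919091091991909 one by one yields 09 10 09 919 09 10 919 09 10 09 09 10 09 919 09; concatenated:

091009919091091909100909100991909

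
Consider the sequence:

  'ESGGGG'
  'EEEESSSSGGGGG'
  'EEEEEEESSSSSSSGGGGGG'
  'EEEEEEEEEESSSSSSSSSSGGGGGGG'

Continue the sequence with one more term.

The n-th term is 3n-2 E's then 3n-2 S's then n+3 G's (n = 1, 2, …).
At n = 5 the blocks have lengths 13, 13, 8.

EEEEEEEEEEEEESSSSSSSSSSSSSGGGGGGGG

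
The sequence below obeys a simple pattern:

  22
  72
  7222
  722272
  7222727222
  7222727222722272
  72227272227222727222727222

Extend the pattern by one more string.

722272722272227272227272227222727222722272

From term 3 onward, concatenate the last term with the second-to-last: 72·22 = 7222, 7222·72 = 722272, …
So term 8 is 72227272227222727222727222·7222727222722272.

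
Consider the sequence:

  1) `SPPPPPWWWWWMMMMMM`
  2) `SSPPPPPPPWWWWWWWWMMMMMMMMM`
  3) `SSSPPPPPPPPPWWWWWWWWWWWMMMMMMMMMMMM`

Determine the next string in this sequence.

SSSSPPPPPPPPPPPWWWWWWWWWWWWWWMMMMMMMMMMMMMMM

Each string has the form S^{n} P^{2n+3} W^{3n+2} M^{3n+3} (n = 1, 2, …).
Setting n = 4 gives 4, 11, 14, 15 characters in each block.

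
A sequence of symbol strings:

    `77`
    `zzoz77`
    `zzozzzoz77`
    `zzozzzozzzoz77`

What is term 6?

The strings grow by a fixed prefix zzoz each time.
From zzozzzozzzoz77, 2 further steps: zzozzzozzzoz77 → zzozzzozzzozzzoz77 → (answer).

zzozzzozzzozzzozzzoz77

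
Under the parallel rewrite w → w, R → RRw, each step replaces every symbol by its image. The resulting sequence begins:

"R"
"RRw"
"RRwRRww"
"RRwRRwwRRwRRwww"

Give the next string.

RRwRRwwRRwRRwwwRRwRRwwRRwRRwwww

φ(RRwRRwwRRwRRwww) expands symbol-by-symbol to RRw RRw w RRw RRw w w RRw RRw w RRw RRw w w w; joining the 15 pieces gives the next term.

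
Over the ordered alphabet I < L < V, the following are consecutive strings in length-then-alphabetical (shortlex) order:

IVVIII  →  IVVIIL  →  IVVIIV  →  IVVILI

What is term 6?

Continuing the enumeration 2 steps past IVVILI: IVVILI → IVVILL → (answer).

IVVILV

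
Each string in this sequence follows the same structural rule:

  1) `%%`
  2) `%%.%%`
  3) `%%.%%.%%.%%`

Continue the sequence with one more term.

%%.%%.%%.%%.%%.%%.%%.%%

Every step duplicates the string with '.' between the halves.
One more doubling of %%.%%.%%.%% gives the answer.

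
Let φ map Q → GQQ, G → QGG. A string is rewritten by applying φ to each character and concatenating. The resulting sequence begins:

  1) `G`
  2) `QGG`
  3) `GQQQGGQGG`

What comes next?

Apply φ to GQQQGGQGG symbol by symbol: G→QGG, Q→GQQ, Q→GQQ, Q→GQQ, G→QGG, G→QGG, Q→GQQ, G→QGG, G→QGG; joined: QGG GQQ GQQ GQQ QGG QGG GQQ QGG QGG.

QGGGQQGQQGQQQGGQGGGQQQGGQGG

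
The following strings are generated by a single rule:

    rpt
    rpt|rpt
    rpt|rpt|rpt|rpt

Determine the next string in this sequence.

rpt|rpt|rpt|rpt|rpt|rpt|rpt|rpt

s(k+1) = s(k)·|·s(k) — each term doubles the last with '|' between the halves.
So the next term is two copies of rpt|rpt|rpt|rpt with '|' between the halves.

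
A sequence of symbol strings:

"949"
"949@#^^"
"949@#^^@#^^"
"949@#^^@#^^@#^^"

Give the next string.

The strings grow by a fixed suffix @#^^ each time.
One more step from 949@#^^@#^^@#^^ gives the answer.

949@#^^@#^^@#^^@#^^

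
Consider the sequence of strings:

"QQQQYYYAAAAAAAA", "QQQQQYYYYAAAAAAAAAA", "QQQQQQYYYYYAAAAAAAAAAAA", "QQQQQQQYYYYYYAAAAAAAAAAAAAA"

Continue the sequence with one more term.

Each string has the form Q^{n+1} Y^{n} A^{2n+2}, where the shown terms are n = 3, 4, 5, 6.
For the next term, n = 7, so the run lengths are 8, 7, 16.

QQQQQQQQYYYYYYYAAAAAAAAAAAAAAAA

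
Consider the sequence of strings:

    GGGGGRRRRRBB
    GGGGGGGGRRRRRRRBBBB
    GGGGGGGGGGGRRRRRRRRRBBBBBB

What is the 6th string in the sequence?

GGGGGGGGGGGGGGGGGGGGRRRRRRRRRRRRRRRBBBBBBBBBBBB

Reading off run lengths: G runs 5, 8, 11; R runs 5, 7, 9; B runs 2, 4, 6 — each is linear in n (n = 1, 2, …).
Setting n = 6 gives 20, 15, 12 characters in each block.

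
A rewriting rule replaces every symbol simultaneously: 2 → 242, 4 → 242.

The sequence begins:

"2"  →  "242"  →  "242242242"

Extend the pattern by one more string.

242242242242242242242242242

Expanding 242242242: 2→242, 4→242, 2→242, 2→242, 4→242, 2→242, 2→242, 4→242, 2→242. Concatenated: 242 242 242 242 242 242 242 242 242.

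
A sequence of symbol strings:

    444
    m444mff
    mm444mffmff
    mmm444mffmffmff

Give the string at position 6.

s(k+1) = m·s(k)·mff, so each term gains m as a prefix and mff as a suffix.
From mmm444mffmffmff, 2 further steps: mmm444mffmffmff → mmmm444mffmffmffmff → (answer).

mmmmm444mffmffmffmffmff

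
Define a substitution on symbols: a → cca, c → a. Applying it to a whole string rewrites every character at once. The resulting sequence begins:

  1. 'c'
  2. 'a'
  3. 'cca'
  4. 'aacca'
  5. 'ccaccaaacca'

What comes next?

Apply φ to ccaccaaacca symbol by symbol: c→a, c→a, a→cca, c→a, c→a, a→cca, a→cca, a→cca, c→a, c→a, a→cca; joined: a a cca a a cca cca cca a a cca.

aaccaaaccaccaccaaacca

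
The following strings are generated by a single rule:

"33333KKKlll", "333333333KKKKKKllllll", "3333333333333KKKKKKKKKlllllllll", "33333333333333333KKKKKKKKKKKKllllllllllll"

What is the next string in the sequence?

The n-th term is 4n+1 3's then 3n K's then 3n l's (n = 1, 2, …).
For the next term, n = 5, so the run lengths are 21, 15, 15.

333333333333333333333KKKKKKKKKKKKKKKlllllllllllllll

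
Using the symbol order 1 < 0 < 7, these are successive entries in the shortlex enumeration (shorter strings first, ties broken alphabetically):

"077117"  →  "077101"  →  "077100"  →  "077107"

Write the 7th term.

Stepping forward 3 times from 077107: 077107 → 077171 → 077170, then the target.

077177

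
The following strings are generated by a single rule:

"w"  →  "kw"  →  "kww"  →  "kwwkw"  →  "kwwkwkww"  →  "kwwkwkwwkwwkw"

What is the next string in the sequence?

This is a Fibonacci-style word recurrence s(k) = s(k−1)·s(k−2): e.g. kw·w = kww.
Continuing: kwwkwkwwkwwkw · kwwkwkww gives term 7.

kwwkwkwwkwwkwkwwkwkww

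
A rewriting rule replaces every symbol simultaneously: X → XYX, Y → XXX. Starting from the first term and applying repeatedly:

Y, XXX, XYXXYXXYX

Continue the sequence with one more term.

Expanding XYXXYXXYX: X→XYX, Y→XXX, X→XYX, X→XYX, Y→XXX, X→XYX, X→XYX, Y→XXX, X→XYX. Concatenated: XYX XXX XYX XYX XXX XYX XYX XXX XYX.

XYXXXXXYXXYXXXXXYXXYXXXXXYX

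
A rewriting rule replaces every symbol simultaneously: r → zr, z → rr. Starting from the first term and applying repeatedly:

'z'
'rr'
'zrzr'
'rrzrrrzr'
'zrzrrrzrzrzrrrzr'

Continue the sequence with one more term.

rrzrrrzrzrzrrrzrrrzrrrzrzrzrrrzr

φ(zrzrrrzrzrzrrrzr) expands symbol-by-symbol to rr zr rr zr zr zr rr zr rr zr rr zr zr zr rr zr; joining the 16 pieces gives the next term.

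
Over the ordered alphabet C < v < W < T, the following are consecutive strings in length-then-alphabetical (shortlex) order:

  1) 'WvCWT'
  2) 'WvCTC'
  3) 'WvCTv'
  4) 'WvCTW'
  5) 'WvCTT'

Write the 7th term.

Continuing the enumeration 2 steps past WvCTT: WvCTT → WvvCC → (answer).

WvvCv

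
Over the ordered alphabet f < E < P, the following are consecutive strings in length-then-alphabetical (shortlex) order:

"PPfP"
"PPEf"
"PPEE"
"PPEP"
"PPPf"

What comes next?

PPPE

Find the rightmost character of PPPf below P, bump it to the next letter, and reset everything to its right to f.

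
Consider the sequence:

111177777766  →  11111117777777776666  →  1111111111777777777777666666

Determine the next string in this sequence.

The n-th term is 3n+1 1's then 3n+3 7's then 2n 6's (n = 1, 2, …).
Setting n = 4 gives 13, 15, 8 characters in each block.

111111111111177777777777777766666666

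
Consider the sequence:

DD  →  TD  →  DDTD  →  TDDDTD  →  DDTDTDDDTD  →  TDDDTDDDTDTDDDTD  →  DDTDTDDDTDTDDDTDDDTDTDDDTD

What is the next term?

TDDDTDDDTDTDDDTDDDTDTDDDTDTDDDTDDDTDTDDDTD

This is a Fibonacci-style word recurrence s(k) = s(k−2)·s(k−1): e.g. DD·TD = DDTD.
The next term joins TDDDTDDDTDTDDDTD and DDTDTDDDTDTDDDTDDDTDTDDDTD.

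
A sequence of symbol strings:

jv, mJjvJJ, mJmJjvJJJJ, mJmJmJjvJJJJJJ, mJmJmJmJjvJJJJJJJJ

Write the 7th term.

Every step adds mJ to the front and JJ to the end of the previous string.
From mJmJmJmJjvJJJJJJJJ, 2 further steps: mJmJmJmJjvJJJJJJJJ → mJmJmJmJmJjvJJJJJJJJJJ → (answer).

mJmJmJmJmJmJjvJJJJJJJJJJJJ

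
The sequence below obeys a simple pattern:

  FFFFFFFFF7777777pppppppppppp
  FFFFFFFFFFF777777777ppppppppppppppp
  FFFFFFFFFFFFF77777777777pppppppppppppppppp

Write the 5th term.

The n-th term is 2n+3 F's then 2n+1 7's then 3n+3 p's, where the shown terms are n = 3, 4, 5.
Setting n = 7 gives 17, 15, 24 characters in each block.

FFFFFFFFFFFFFFFFF777777777777777pppppppppppppppppppppppp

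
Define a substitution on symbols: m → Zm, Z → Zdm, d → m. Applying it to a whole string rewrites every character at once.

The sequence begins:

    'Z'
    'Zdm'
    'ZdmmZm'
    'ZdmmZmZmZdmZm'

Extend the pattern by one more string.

ZdmmZmZmZdmZmZdmZmZdmmZmZdmZm

φ(ZdmmZmZmZdmZm) expands symbol-by-symbol to Zdm m Zm Zm Zdm Zm Zdm Zm Zdm m Zm Zdm Zm; joining the 13 pieces gives the next term.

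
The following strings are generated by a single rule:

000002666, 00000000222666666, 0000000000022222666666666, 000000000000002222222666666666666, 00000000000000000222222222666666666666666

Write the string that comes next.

Term n consists of 3n+2 0's, followed by 2n-1 2's, followed by 3n 6's (n = 1, 2, …).
At n = 6 the blocks have lengths 20, 11, 18.

0000000000000000000022222222222666666666666666666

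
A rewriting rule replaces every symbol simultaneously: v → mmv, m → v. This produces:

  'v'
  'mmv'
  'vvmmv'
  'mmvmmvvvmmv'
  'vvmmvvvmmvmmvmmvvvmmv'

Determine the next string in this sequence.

mmvmmvvvmmvmmvmmvvvmmvvvmmvvvmmvmmvmmvvvmmv

Applying the rule to each of the 21 symbols of vvmmvvvmmvmmvmmvvvmmv gives the pieces mmv mmv v v mmv mmv mmv v v mmv v v mmv v v mmv mmv mmv v v mmv, which concatenate to the answer.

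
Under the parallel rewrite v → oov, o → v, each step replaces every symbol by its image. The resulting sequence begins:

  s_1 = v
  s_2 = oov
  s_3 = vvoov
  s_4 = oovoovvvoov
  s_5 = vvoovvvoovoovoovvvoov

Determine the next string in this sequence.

oovoovvvoovoovoovvvoovvvoovvvoovoovoovvvoov

Replace each of the 21 characters of vvoovvvoovoovoovvvoov in place — oov oov v v oov oov oov v v oov v v oov v v oov oov oov v v oov — and concatenate.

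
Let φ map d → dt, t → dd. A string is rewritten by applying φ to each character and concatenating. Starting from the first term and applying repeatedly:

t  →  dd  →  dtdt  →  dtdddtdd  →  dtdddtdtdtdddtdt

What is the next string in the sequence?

dtdddtdtdtdddtdddtdddtdtdtdddtdd

φ(dtdddtdtdtdddtdt) expands symbol-by-symbol to dt dd dt dt dt dd dt dd dt dd dt dt dt dd dt dd; joining the 16 pieces gives the next term.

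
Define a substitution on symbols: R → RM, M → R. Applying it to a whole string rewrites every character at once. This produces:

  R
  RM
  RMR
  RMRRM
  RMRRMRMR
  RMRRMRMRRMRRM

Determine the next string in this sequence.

RMRRMRMRRMRRMRMRRMRMR

Applying the rule to each of the 13 symbols of RMRRMRMRRMRRM gives the pieces RM R RM RM R RM R RM RM R RM RM R, which concatenate to the answer.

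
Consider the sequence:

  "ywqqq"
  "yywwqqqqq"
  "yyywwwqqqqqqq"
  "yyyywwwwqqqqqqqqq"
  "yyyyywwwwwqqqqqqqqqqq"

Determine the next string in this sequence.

Each string has the form y^{n} w^{n} q^{2n+1} (n = 1, 2, …).
At n = 6 the blocks have lengths 6, 6, 13.

yyyyyywwwwwwqqqqqqqqqqqqq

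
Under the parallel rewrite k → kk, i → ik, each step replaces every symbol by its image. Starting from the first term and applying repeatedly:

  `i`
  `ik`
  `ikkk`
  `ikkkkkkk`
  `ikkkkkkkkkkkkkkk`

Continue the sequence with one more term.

Rewriting the 16 symbols of ikkkkkkkkkkkkkkk one by one yields ik kk kk kk kk kk kk kk kk kk kk kk kk kk kk kk; concatenated:

ikkkkkkkkkkkkkkkkkkkkkkkkkkkkkkk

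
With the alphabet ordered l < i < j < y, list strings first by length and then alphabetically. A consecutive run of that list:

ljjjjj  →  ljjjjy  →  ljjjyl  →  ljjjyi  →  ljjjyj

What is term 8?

ljjyli

Continuing the enumeration 3 steps past ljjjyj: ljjjyj → ljjjyy → ljjyll → (answer).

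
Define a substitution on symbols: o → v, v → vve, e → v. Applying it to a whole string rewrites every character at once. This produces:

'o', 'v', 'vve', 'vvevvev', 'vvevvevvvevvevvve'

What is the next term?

vvevvevvvevvevvvevvevvevvvevvevvvevvevvev

Replace each of the 17 characters of vvevvevvvevvevvve in place — vve vve v vve vve v vve vve vve v vve vve v vve vve vve v — and concatenate.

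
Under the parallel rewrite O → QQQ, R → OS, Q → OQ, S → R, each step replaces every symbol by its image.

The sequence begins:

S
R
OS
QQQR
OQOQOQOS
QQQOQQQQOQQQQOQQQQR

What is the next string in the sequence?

OQOQOQQQQOQOQOQOQQQQOQOQOQOQQQQOQOQOQOQOS

φ(QQQOQQQQOQQQQOQQQQR) expands symbol-by-symbol to OQ OQ OQ QQQ OQ OQ OQ OQ QQQ OQ OQ OQ OQ QQQ OQ OQ OQ OQ OS; joining the 19 pieces gives the next term.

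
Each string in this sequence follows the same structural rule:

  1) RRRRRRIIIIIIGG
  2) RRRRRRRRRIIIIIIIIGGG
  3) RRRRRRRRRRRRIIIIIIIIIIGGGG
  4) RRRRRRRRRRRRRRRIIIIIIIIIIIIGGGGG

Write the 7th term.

RRRRRRRRRRRRRRRRRRRRRRRRIIIIIIIIIIIIIIIIIIGGGGGGGG

Reading off run lengths: R runs 6, 9, 12, 15; I runs 6, 8, 10, 12; G runs 2, 3, 4, 5 — each is linear in n, where the shown terms are n = 2, 3, 4, 5.
At n = 8 the blocks have lengths 24, 18, 8.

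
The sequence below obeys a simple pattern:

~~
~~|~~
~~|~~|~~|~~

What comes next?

s(k+1) = s(k)·|·s(k) — each term doubles the last with '|' between the halves.
One more doubling of ~~|~~|~~|~~ gives the answer.

~~|~~|~~|~~|~~|~~|~~|~~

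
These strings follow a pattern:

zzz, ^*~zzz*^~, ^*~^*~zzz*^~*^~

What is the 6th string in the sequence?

Each term wraps the previous one in ^*~ on the left and *^~ on the right.
From ^*~^*~zzz*^~*^~, 3 further steps: ^*~^*~zzz*^~*^~ → ^*~^*~^*~zzz*^~*^~*^~ → ^*~^*~^*~^*~zzz*^~*^~*^~*^~ → (answer).

^*~^*~^*~^*~^*~zzz*^~*^~*^~*^~*^~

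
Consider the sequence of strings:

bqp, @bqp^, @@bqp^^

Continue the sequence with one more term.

Every step adds @ to the front and ^ to the end of the previous string.
Applying this once more to @@bqp^^:

@@@bqp^^^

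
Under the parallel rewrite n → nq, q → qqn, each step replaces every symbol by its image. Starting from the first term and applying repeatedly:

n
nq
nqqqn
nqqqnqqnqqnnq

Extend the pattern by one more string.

Applying the rule to each of the 13 symbols of nqqqnqqnqqnnq gives the pieces nq qqn qqn qqn nq qqn qqn nq qqn qqn nq nq qqn, which concatenate to the answer.

nqqqnqqnqqnnqqqnqqnnqqqnqqnnqnqqqn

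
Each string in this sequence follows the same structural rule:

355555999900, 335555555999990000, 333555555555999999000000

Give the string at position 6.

333333555555555555555999999999000000000000

Reading off run lengths: 3 runs 1, 2, 3; 5 runs 5, 7, 9; 9 runs 4, 5, 6; 0 runs 2, 4, 6 — each is linear in n (n = 1, 2, …).
Setting n = 6 gives 6, 15, 9, 12 characters in each block.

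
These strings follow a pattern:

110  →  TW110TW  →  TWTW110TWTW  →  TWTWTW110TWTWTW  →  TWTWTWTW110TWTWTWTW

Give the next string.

s(k+1) = TW·s(k)·TW, so each term gains TW as a prefix and TW as a suffix.
Applying this once more to TWTWTWTW110TWTWTWTW:

TWTWTWTWTW110TWTWTWTWTW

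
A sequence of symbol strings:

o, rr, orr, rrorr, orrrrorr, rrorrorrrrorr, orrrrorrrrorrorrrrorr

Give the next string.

rrorrorrrrorrorrrrorrrrorrorrrrorr

Each term (from the third on) is the two preceding terms concatenated in order: term 3 = o·rr = orr.
So term 8 is rrorrorrrrorr·orrrrorrrrorrorrrrorr.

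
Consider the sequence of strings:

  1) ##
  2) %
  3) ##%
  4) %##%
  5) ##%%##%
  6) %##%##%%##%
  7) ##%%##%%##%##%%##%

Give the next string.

This is a Fibonacci-style word recurrence s(k) = s(k−2)·s(k−1): e.g. ##·% = ##%.
Continuing: %##%##%%##% · ##%%##%%##%##%%##% gives term 8.

%##%##%%##%##%%##%%##%##%%##%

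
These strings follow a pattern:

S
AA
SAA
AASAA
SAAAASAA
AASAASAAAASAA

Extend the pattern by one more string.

This is a Fibonacci-style word recurrence s(k) = s(k−2)·s(k−1): e.g. S·AA = SAA.
So term 7 is SAAAASAA·AASAASAAAASAA.

SAAAASAAAASAASAAAASAA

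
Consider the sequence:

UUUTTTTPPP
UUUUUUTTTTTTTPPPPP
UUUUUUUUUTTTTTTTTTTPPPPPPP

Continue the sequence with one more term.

Reading off run lengths: U runs 3, 6, 9; T runs 4, 7, 10; P runs 3, 5, 7 — each is linear in n (n = 1, 2, …).
For the next term, n = 4, so the run lengths are 12, 13, 9.

UUUUUUUUUUUUTTTTTTTTTTTTTPPPPPPPPP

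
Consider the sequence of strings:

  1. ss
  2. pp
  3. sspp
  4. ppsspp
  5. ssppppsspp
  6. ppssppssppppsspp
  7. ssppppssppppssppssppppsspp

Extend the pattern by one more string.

ppssppssppppssppssppppssppppssppssppppsspp

This is a Fibonacci-style word recurrence s(k) = s(k−2)·s(k−1): e.g. ss·pp = sspp.
Continuing: ppssppssppppsspp · ssppppssppppssppssppppsspp gives term 8.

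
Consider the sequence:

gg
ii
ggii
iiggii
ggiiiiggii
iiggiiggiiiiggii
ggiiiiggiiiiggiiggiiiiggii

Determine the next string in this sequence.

iiggiiggiiiiggiiggiiiiggiiiiggiiggiiiiggii

From term 3 onward, concatenate the second-to-last term with the last: gg·ii = ggii, ii·ggii = iiggii, …
The next term joins iiggiiggiiiiggii and ggiiiiggiiiiggiiggiiiiggii.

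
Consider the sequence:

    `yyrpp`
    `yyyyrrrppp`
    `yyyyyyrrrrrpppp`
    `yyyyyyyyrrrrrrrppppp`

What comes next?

Term n consists of 2n y's, followed by 2n-1 r's, followed by n+1 p's (n = 1, 2, …).
Setting n = 5 gives 10, 9, 6 characters in each block.

yyyyyyyyyyrrrrrrrrrpppppp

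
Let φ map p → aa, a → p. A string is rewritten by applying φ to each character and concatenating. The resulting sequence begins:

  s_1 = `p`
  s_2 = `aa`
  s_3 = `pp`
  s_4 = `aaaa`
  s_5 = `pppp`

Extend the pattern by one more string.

Apply φ to pppp symbol by symbol: p→aa, p→aa, p→aa, p→aa; joined: aa aa aa aa.

aaaaaaaa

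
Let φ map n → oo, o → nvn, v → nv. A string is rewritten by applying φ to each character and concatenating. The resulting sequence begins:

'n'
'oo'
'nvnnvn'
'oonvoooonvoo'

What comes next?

Apply φ to oonvoooonvoo symbol by symbol: o→nvn, o→nvn, n→oo, v→nv, o→nvn, o→nvn, o→nvn, o→nvn, n→oo, v→nv, o→nvn, o→nvn; joined: nvn nvn oo nv nvn nvn nvn nvn oo nv nvn nvn.

nvnnvnoonvnvnnvnnvnnvnoonvnvnnvn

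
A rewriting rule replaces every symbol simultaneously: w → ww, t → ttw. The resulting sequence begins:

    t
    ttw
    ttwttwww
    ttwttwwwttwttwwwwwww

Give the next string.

Rewriting the 20 symbols of ttwttwwwttwttwwwwwww one by one yields ttw ttw ww ttw ttw ww ww ww ttw ttw ww ttw ttw ww ww ww ww ww ww ww; concatenated:

ttwttwwwttwttwwwwwwwttwttwwwttwttwwwwwwwwwwwwwww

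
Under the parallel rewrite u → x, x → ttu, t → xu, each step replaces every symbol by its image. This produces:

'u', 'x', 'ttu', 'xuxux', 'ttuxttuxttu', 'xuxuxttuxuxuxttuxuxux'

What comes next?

ttuxttuxttuxuxuxttuxttuxttuxuxuxttuxttuxttu

φ(xuxuxttuxuxuxttuxuxux) expands symbol-by-symbol to ttu x ttu x ttu xu xu x ttu x ttu x ttu xu xu x ttu x ttu x ttu; joining the 21 pieces gives the next term.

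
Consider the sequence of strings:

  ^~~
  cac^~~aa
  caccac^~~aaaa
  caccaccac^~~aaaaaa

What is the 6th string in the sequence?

caccaccaccaccac^~~aaaaaaaaaa

Each term wraps the previous one in cac on the left and aa on the right.
From caccaccac^~~aaaaaa, 2 further steps: caccaccac^~~aaaaaa → caccaccaccac^~~aaaaaaaa → (answer).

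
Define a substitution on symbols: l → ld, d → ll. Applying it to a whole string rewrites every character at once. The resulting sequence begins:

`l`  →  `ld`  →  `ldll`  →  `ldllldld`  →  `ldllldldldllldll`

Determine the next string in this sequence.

Rewriting the 16 symbols of ldllldldldllldll one by one yields ld ll ld ld ld ll ld ll ld ll ld ld ld ll ld ld; concatenated:

ldllldldldllldllldllldldldllldld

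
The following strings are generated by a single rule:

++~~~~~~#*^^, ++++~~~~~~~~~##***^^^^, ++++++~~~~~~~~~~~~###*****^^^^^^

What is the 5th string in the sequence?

Reading off run lengths: + runs 2, 4, 6; ~ runs 6, 9, 12; # runs 1, 2, 3; * runs 1, 3, 5; ^ runs 2, 4, 6 — each is linear in n (n = 1, 2, …).
Setting n = 5 gives 10, 18, 5, 9, 10 characters in each block.

++++++++++~~~~~~~~~~~~~~~~~~#####*********^^^^^^^^^^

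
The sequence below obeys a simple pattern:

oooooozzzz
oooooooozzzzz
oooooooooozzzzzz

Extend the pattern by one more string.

oooooooooooozzzzzzz

Reading off run lengths: o runs 6, 8, 10; z runs 4, 5, 6 — each is linear in n, where the shown terms are n = 3, 4, 5.
At n = 6 the blocks have lengths 12, 7.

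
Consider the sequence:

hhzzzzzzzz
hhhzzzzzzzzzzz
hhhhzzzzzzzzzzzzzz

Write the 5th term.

Each string has the form h^{n-1} z^{3n-1}, where the shown terms are n = 3, 4, 5.
Setting n = 7 gives 6, 20 characters in each block.

hhhhhhzzzzzzzzzzzzzzzzzzzz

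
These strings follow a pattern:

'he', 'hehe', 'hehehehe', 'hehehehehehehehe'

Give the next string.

hehehehehehehehehehehehehehehehe

s(k+1) = s(k)·s(k) — each term doubles the last.
So the next term is two copies of hehehehehehehehe.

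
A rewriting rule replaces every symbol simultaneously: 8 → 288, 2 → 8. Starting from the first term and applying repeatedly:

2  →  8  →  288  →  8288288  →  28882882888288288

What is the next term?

φ(28882882888288288) expands symbol-by-symbol to 8 288 288 288 8 288 288 8 288 288 288 8 288 288 8 288 288; joining the 17 pieces gives the next term.

82882882888288288828828828882882888288288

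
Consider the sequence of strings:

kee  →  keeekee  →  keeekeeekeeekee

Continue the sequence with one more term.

keeekeeekeeekeeekeeekeeekeeekee

Every step duplicates the string with 'e' between the halves.
So the next term is two copies of keeekeeekeeekee with 'e' between the halves.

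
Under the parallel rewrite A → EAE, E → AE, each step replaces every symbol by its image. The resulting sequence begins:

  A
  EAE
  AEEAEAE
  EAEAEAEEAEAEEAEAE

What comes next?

Rewriting the 17 symbols of EAEAEAEEAEAEEAEAE one by one yields AE EAE AE EAE AE EAE AE AE EAE AE EAE AE AE EAE AE EAE AE; concatenated:

AEEAEAEEAEAEEAEAEAEEAEAEEAEAEAEEAEAEEAEAE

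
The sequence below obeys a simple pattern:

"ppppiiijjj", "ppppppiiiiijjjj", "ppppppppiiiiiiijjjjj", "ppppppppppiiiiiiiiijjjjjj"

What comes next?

The n-th term is 2n p's then 2n-1 i's then n+1 j's, where the shown terms are n = 2, 3, 4, 5.
At n = 6 the blocks have lengths 12, 11, 7.

ppppppppppppiiiiiiiiiiijjjjjjj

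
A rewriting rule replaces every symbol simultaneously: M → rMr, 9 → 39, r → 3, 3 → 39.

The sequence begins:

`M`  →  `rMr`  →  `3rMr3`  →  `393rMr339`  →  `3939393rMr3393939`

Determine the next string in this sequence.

φ(3939393rMr3393939) expands symbol-by-symbol to 39 39 39 39 39 39 39 3 rMr 3 39 39 39 39 39 39 39; joining the 17 pieces gives the next term.

393939393939393rMr339393939393939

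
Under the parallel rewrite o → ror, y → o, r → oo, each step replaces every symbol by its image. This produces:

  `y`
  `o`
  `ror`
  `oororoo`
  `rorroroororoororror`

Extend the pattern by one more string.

Applying the rule to each of the 19 symbols of rorroroororoororror gives the pieces oo ror oo oo ror oo ror ror oo ror oo ror ror oo ror oo oo ror oo, which concatenate to the answer.

oororoooororoororroroororoororroroororoooororoo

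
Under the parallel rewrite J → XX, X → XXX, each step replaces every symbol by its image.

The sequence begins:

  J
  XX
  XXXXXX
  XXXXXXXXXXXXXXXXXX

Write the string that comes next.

Rewriting the 18 symbols of XXXXXXXXXXXXXXXXXX one by one yields XXX XXX XXX XXX XXX XXX XXX XXX XXX XXX XXX XXX XXX XXX XXX XXX XXX XXX; concatenated:

XXXXXXXXXXXXXXXXXXXXXXXXXXXXXXXXXXXXXXXXXXXXXXXXXXXXXX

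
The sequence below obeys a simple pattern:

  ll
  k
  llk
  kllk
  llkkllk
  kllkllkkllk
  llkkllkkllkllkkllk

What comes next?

This is a Fibonacci-style word recurrence s(k) = s(k−2)·s(k−1): e.g. ll·k = llk.
Continuing: kllkllkkllk · llkkllkkllkllkkllk gives term 8.

kllkllkkllkllkkllkkllkllkkllk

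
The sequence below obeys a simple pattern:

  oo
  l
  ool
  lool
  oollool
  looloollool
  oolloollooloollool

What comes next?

This is a Fibonacci-style word recurrence s(k) = s(k−2)·s(k−1): e.g. oo·l = ool.
The next term joins looloollool and oolloollooloollool.

looloollooloolloollooloollool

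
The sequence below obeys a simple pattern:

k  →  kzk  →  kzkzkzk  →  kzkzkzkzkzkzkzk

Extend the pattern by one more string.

Each string is two copies of the previous one joined by 'z'.
So the next term is two copies of kzkzkzkzkzkzkzk with 'z' between the halves.

kzkzkzkzkzkzkzkzkzkzkzkzkzkzkzk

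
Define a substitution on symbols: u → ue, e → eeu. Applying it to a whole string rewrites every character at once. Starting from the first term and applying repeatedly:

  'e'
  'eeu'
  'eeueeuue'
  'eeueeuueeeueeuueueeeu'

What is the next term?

φ(eeueeuueeeueeuueueeeu) expands symbol-by-symbol to eeu eeu ue eeu eeu ue ue eeu eeu eeu ue eeu eeu ue ue eeu ue eeu eeu eeu ue; joining the 21 pieces gives the next term.

eeueeuueeeueeuueueeeueeueeuueeeueeuueueeeuueeeueeueeuue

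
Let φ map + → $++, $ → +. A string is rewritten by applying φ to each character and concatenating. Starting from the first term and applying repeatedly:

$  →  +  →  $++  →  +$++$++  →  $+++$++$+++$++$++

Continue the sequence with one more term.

Replace each of the 17 characters of $+++$++$+++$++$++ in place — + $++ $++ $++ + $++ $++ + $++ $++ $++ + $++ $++ + $++ $++ — and concatenate.

+$++$++$+++$++$+++$++$++$+++$++$+++$++$++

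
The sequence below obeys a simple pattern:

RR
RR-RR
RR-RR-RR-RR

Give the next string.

RR-RR-RR-RR-RR-RR-RR-RR

Each string is two copies of the previous one joined by '-'.
One more doubling of RR-RR-RR-RR gives the answer.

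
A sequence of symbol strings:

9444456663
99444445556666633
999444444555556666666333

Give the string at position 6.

Term n consists of n 9's, followed by n+3 4's, followed by 2n-1 5's, followed by 2n+1 6's, followed by n 3's (n = 1, 2, …).
For term 6, n = 6, so the run lengths are 6, 9, 11, 13, 6.

999999444444444555555555556666666666666333333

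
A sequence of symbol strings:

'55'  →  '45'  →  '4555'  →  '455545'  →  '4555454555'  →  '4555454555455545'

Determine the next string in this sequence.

From term 3 onward, concatenate the last term with the second-to-last: 45·55 = 4555, 4555·45 = 455545, …
Continuing: 4555454555455545 · 4555454555 gives term 7.

45554545554555454555454555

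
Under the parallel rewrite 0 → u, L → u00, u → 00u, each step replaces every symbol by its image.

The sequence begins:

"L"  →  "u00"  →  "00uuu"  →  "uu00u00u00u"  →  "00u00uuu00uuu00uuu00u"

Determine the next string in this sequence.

Rewriting the 21 symbols of 00u00uuu00uuu00uuu00u one by one yields u u 00u u u 00u 00u 00u u u 00u 00u 00u u u 00u 00u 00u u u 00u; concatenated:

uu00uuu00u00u00uuu00u00u00uuu00u00u00uuu00u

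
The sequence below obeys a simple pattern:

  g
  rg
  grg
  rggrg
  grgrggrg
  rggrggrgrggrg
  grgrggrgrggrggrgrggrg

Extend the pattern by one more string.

Each term (from the third on) is the two preceding terms concatenated in order: term 3 = g·rg = grg.
So term 8 is rggrggrgrggrg·grgrggrgrggrggrgrggrg.

rggrggrgrggrggrgrggrgrggrggrgrggrg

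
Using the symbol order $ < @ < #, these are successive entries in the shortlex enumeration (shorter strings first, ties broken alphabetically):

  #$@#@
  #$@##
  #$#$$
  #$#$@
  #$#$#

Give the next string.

The successor of #$#$# increments the rightmost position that isn't already # and resets every position after it to $.

#$#@$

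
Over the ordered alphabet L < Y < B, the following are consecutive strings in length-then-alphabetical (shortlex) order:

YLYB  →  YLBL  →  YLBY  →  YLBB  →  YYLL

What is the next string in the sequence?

The successor of YYLL increments the rightmost position that isn't already B and resets every position after it to L.

YYLY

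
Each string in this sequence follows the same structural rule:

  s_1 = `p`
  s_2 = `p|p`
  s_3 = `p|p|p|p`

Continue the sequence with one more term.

s(k+1) = s(k)·|·s(k) — each term doubles the last with '|' between the halves.
One more doubling of p|p|p|p gives the answer.

p|p|p|p|p|p|p|p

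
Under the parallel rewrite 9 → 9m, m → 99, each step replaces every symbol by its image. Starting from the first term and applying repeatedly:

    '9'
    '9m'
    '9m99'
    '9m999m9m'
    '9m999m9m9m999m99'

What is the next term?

Applying the rule to each of the 16 symbols of 9m999m9m9m999m99 gives the pieces 9m 99 9m 9m 9m 99 9m 99 9m 99 9m 9m 9m 99 9m 9m, which concatenate to the answer.

9m999m9m9m999m999m999m9m9m999m9m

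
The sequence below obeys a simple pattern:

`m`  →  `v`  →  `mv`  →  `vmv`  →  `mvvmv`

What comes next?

From term 3 onward, concatenate the second-to-last term with the last: m·v = mv, v·mv = vmv, …
So term 6 is vmv·mvvmv.

vmvmvvmv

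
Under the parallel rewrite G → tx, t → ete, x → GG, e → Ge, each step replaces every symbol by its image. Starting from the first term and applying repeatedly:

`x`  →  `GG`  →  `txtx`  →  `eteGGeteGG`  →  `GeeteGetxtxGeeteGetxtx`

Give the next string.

txGeGeeteGetxGeeteGGeteGGtxGeGeeteGetxGeeteGGeteGG

Replace each of the 22 characters of GeeteGetxtxGeeteGetxtx in place — tx Ge Ge ete Ge tx Ge ete GG ete GG tx Ge Ge ete Ge tx Ge ete GG ete GG — and concatenate.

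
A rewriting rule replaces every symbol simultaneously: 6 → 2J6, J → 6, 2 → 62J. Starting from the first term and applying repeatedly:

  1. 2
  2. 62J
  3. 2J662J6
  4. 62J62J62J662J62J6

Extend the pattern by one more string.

Rewriting the 17 symbols of 62J62J62J662J62J6 one by one yields 2J6 62J 6 2J6 62J 6 2J6 62J 6 2J6 2J6 62J 6 2J6 62J 6 2J6; concatenated:

2J662J62J662J62J662J62J62J662J62J662J62J6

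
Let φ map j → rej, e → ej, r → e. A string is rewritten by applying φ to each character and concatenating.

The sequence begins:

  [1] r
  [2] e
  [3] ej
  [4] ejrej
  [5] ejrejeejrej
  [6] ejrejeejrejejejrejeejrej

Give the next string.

Applying the rule to each of the 24 symbols of ejrejeejrejejejrejeejrej gives the pieces ej rej e ej rej ej ej rej e ej rej ej rej ej rej e ej rej ej ej rej e ej rej, which concatenate to the answer.

ejrejeejrejejejrejeejrejejrejejrejeejrejejejrejeejrej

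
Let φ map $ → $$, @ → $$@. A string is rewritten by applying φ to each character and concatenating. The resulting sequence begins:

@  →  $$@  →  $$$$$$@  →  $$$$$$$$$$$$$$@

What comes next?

$$$$$$$$$$$$$$$$$$$$$$$$$$$$$$@

Applying the rule to each of the 15 symbols of $$$$$$$$$$$$$$@ gives the pieces $$ $$ $$ $$ $$ $$ $$ $$ $$ $$ $$ $$ $$ $$ $$@, which concatenate to the answer.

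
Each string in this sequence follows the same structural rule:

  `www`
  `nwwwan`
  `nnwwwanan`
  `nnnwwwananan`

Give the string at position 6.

s(k+1) = n·s(k)·an, so each term gains n as a prefix and an as a suffix.
From nnnwwwananan, 2 further steps: nnnwwwananan → nnnnwwwanananan → (answer).

nnnnnwwwananananan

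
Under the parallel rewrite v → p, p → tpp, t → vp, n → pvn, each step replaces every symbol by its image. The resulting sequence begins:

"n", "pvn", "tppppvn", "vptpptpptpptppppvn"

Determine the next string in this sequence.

ptppvptpptppvptpptppvptpptppvptpptpptpptppppvn

φ(vptpptpptpptppppvn) expands symbol-by-symbol to p tpp vp tpp tpp vp tpp tpp vp tpp tpp vp tpp tpp tpp tpp p pvn; joining the 18 pieces gives the next term.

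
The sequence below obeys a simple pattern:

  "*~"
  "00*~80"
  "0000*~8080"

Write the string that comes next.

s(k+1) = 00·s(k)·80, so each term gains 00 as a prefix and 80 as a suffix.
One more step from 0000*~8080 gives the answer.

000000*~808080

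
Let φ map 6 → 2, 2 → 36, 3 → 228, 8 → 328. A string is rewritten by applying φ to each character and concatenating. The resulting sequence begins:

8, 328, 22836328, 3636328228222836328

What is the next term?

Rewriting the 19 symbols of 3636328228222836328 one by one yields 228 2 228 2 228 36 328 36 36 328 36 36 36 328 228 2 228 36 328; concatenated:

22822282228363283636328363636328228222836328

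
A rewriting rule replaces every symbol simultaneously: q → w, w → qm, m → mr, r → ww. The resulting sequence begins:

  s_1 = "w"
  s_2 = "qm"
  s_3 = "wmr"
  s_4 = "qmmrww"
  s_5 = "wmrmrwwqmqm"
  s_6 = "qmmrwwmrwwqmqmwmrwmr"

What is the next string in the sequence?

φ(qmmrwwmrwwqmqmwmrwmr) expands symbol-by-symbol to w mr mr ww qm qm mr ww qm qm w mr w mr qm mr ww qm mr ww; joining the 20 pieces gives the next term.

wmrmrwwqmqmmrwwqmqmwmrwmrqmmrwwqmmrww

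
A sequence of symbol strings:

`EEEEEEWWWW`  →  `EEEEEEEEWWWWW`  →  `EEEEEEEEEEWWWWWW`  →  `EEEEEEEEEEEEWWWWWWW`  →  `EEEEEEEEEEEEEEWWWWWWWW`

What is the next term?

Term n consists of 2n E's, followed by n+1 W's, where the shown terms are n = 3, 4, 5, 6, 7.
At n = 8 the blocks have lengths 16, 9.

EEEEEEEEEEEEEEEEWWWWWWWWW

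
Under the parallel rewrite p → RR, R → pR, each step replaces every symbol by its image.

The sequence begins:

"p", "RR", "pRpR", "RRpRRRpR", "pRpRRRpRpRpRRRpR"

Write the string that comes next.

RRpRRRpRpRpRRRpRRRpRRRpRpRpRRRpR

φ(pRpRRRpRpRpRRRpR) expands symbol-by-symbol to RR pR RR pR pR pR RR pR RR pR RR pR pR pR RR pR; joining the 16 pieces gives the next term.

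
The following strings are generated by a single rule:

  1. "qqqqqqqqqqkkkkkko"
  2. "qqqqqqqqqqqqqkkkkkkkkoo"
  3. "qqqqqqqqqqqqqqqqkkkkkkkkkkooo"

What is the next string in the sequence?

qqqqqqqqqqqqqqqqqqqkkkkkkkkkkkkoooo

Each string has the form q^{3n+1} k^{2n} o^{n-2}, where the shown terms are n = 3, 4, 5.
At n = 6 the blocks have lengths 19, 12, 4.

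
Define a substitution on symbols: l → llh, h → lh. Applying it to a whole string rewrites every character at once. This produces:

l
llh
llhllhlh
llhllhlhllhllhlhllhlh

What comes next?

φ(llhllhlhllhllhlhllhlh) expands symbol-by-symbol to llh llh lh llh llh lh llh lh llh llh lh llh llh lh llh lh llh llh lh llh lh; joining the 21 pieces gives the next term.

llhllhlhllhllhlhllhlhllhllhlhllhllhlhllhlhllhllhlhllhlh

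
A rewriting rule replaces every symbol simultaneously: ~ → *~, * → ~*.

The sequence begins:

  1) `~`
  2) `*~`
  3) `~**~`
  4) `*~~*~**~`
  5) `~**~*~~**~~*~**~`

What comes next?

Replace each of the 16 characters of ~**~*~~**~~*~**~ in place — *~ ~* ~* *~ ~* *~ *~ ~* ~* *~ *~ ~* *~ ~* ~* *~ — and concatenate.

*~~*~**~~**~*~~*~**~*~~**~~*~**~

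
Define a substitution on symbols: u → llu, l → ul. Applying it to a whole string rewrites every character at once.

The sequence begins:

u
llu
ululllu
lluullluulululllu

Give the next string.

Rewriting the 17 symbols of lluullluulululllu one by one yields ul ul llu llu ul ul ul llu llu ul llu ul llu ul ul ul llu; concatenated:

ululllulluulululllulluullluullluulululllu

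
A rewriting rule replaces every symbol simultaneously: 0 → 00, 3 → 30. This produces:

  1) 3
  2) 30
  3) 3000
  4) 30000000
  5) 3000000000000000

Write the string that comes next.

30000000000000000000000000000000

Replace each of the 16 characters of 3000000000000000 in place — 30 00 00 00 00 00 00 00 00 00 00 00 00 00 00 00 — and concatenate.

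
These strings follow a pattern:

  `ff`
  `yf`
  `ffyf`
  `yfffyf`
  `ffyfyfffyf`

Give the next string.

This is a Fibonacci-style word recurrence s(k) = s(k−2)·s(k−1): e.g. ff·yf = ffyf.
So term 6 is yfffyf·ffyfyfffyf.

yfffyfffyfyfffyf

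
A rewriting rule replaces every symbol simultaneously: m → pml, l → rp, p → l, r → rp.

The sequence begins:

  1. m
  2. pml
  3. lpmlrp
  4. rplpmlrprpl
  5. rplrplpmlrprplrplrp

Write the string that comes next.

rplrprplrplpmlrprplrplrprplrprpl

Applying the rule to each of the 19 symbols of rplrplpmlrprplrplrp gives the pieces rp l rp rp l rp l pml rp rp l rp l rp rp l rp rp l, which concatenate to the answer.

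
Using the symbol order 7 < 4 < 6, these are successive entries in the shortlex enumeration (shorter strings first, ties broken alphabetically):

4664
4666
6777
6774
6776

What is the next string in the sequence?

6747

The successor of 6776 increments the rightmost position that isn't already 6 and resets every position after it to 7.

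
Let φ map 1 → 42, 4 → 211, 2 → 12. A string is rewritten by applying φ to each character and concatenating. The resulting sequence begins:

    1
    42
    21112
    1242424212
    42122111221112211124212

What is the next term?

Applying the rule to each of the 23 symbols of 42122111221112211124212 gives the pieces 211 12 42 12 12 42 42 42 12 12 42 42 42 12 12 42 42 42 12 211 12 42 12, which concatenate to the answer.

211124212124242421212424242121242424212211124212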